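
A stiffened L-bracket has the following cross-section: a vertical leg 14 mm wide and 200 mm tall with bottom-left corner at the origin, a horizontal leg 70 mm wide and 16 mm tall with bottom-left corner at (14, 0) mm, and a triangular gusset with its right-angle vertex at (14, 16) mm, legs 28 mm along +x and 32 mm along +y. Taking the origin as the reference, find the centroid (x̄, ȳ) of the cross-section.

x̄ = 19.44 mm, ȳ = 68.89 mm

vertical leg: A = 14 × 200 = 2800.00, centroid at (7.00, 100.00).
horizontal leg: A = 70 × 16 = 1120.00, centroid at (49.00, 8.00).
gusset: A = ½·28·32 = 448.00, centroid at (23.33, 26.67).
ΣA = 4368.00 mm², ΣAx̄ = 84933.33 mm³, ΣAȳ = 300906.67 mm³.
x̄ = 84933.33/4368.00 = 19.44 mm; ȳ = 300906.67/4368.00 = 68.89 mm.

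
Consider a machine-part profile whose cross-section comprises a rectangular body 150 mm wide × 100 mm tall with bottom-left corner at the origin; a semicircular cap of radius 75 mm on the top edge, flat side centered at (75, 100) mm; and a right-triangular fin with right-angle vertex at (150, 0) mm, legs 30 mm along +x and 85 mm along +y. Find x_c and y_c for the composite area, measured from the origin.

rectangular body: A = 150 × 100 = 15000.00, centroid at (75.00, 50.00).
semicircular top: A = ½π·75² = 8835.73, centroid at (75.00, 131.83).
triangular fin: A = ½·30·85 = 1275.00, centroid at (160.00, 28.33).
ΣA = 25110.73 mm², ΣAx_c = 1991679.70 mm³, ΣAy_c = 1950947.93 mm³.
x_c = 1991679.70/25110.73 = 79.32 mm; y_c = 1950947.93/25110.73 = 77.69 mm.

x_c = 79.32 mm, y_c = 77.69 mm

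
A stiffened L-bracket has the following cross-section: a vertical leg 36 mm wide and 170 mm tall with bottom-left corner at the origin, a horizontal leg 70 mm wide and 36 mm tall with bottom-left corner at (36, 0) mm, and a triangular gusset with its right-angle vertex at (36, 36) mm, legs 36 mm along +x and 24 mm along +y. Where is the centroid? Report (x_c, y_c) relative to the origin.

vertical leg: A = 36 × 170 = 6120.00, centroid at (18.00, 85.00).
horizontal leg: A = 70 × 36 = 2520.00, centroid at (71.00, 18.00).
gusset: A = ½·36·24 = 432.00, centroid at (48.00, 44.00).
ΣA = 9072.00 mm²
ΣAx_c = (6120.00)(18.00) + (2520.00)(71.00) + (432.00)(48.00) = 309816.00 mm³
ΣAy_c = (6120.00)(85.00) + (2520.00)(18.00) + (432.00)(44.00) = 584568.00 mm³
x_c = 309816.00 / 9072.00 = 34.15 mm
y_c = 584568.00 / 9072.00 = 64.44 mm

x_c = 34.15 mm, y_c = 64.44 mm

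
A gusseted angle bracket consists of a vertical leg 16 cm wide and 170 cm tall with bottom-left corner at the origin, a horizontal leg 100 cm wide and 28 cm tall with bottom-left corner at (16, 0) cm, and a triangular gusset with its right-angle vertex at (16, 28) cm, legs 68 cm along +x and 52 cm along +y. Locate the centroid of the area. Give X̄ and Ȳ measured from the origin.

X̄ = 37.72 cm, Ȳ = 48.10 cm

vertical leg: A = 16 × 170 = 2720.00, centroid at (8.00, 85.00).
horizontal leg: A = 100 × 28 = 2800.00, centroid at (66.00, 14.00).
gusset: A = ½·68·52 = 1768.00, centroid at (38.67, 45.33).
ΣA = 7288.00 cm²
ΣAX̄ = (2720.00)(8.00) + (2800.00)(66.00) + (1768.00)(38.67) = 274922.67 cm³
ΣAȲ = (2720.00)(85.00) + (2800.00)(14.00) + (1768.00)(45.33) = 350549.33 cm³
X̄ = 274922.67 / 7288.00 = 37.72 cm
Ȳ = 350549.33 / 7288.00 = 48.10 cm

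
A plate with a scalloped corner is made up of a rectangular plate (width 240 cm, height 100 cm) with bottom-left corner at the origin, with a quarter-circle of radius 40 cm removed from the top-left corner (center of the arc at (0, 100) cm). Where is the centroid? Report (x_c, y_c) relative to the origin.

x_c = 125.69 cm, y_c = 48.18 cm

plate: A = 240 × 100 = 24000.00, centroid at (120.00, 50.00).
removed quarter-circle: A = −¼π·40² = -1256.64, centroid at (16.98, 83.02).
ΣA = 22743.36 cm²
ΣAx_c = (24000.00)(120.00) + (-1256.64)(16.98) = 2858666.67 cm³
ΣAy_c = (24000.00)(50.00) + (-1256.64)(83.02) = 1095669.63 cm³
x_c = 2858666.67 / 22743.36 = 125.69 cm
y_c = 1095669.63 / 22743.36 = 48.18 cm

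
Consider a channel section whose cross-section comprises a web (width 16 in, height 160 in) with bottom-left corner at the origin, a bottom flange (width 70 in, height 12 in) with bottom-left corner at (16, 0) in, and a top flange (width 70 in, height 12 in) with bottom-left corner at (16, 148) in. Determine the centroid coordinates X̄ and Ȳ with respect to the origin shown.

web: A = 16 × 160 = 2560.00, centroid at (8.00, 80.00).
bottom flange: A = 70 × 12 = 840.00, centroid at (51.00, 6.00).
top flange: A = 70 × 12 = 840.00, centroid at (51.00, 154.00).
ΣA = 4240.00 in²
ΣAX̄ = (2560.00)(8.00) + (840.00)(51.00) + (840.00)(51.00) = 106160.00 in³
ΣAȲ = (2560.00)(80.00) + (840.00)(6.00) + (840.00)(154.00) = 339200.00 in³
X̄ = 106160.00 / 4240.00 = 25.04 in
Ȳ = 339200.00 / 4240.00 = 80.00 in

X̄ = 25.04 in, Ȳ = 80.00 in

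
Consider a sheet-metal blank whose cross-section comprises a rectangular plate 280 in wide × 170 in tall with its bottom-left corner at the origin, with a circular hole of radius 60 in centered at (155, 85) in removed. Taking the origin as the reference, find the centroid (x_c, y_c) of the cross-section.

plate: A = 280 × 170 = 47600.00, centroid at (140.00, 85.00).
hole: A = −π·60² = -11309.73, centroid at (155.00, 85.00).
ΣA = 36290.27 in²
ΣAx_c = (47600.00)(140.00) + (-11309.73)(155.00) = 4910991.30 in³
ΣAy_c = (47600.00)(85.00) + (-11309.73)(85.00) = 3084672.65 in³
x_c = 4910991.30 / 36290.27 = 135.33 in
y_c = 3084672.65 / 36290.27 = 85.00 in

x_c = 135.33 in, y_c = 85.00 in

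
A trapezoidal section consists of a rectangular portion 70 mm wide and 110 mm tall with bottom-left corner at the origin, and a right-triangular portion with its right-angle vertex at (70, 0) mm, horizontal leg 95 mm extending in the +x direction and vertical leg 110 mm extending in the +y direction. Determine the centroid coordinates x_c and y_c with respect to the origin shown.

x_c = 61.95 mm, y_c = 47.59 mm

rectangular portion: A = 70 × 110 = 7700.00, centroid at (35.00, 55.00).
triangular portion: A = ½·95·110 = 5225.00, centroid at (101.67, 36.67).
ΣA = 12925.00 mm²
ΣAx_c = (7700.00)(35.00) + (5225.00)(101.67) = 800708.33 mm³
ΣAy_c = (7700.00)(55.00) + (5225.00)(36.67) = 615083.33 mm³
x_c = 800708.33 / 12925.00 = 61.95 mm
y_c = 615083.33 / 12925.00 = 47.59 mm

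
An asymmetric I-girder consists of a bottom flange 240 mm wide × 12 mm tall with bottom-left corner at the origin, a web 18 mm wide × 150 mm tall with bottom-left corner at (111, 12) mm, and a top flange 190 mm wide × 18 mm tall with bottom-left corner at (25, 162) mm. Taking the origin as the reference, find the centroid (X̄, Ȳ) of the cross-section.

X̄ = 120.00 mm, Ȳ = 93.00 mm

bottom flange: A = 240 × 12 = 2880.00, centroid at (120.00, 6.00).
web: A = 18 × 150 = 2700.00, centroid at (120.00, 87.00).
top flange: A = 190 × 18 = 3420.00, centroid at (120.00, 171.00).
ΣA = 9000.00 mm²
ΣAX̄ = (2880.00)(120.00) + (2700.00)(120.00) + (3420.00)(120.00) = 1080000.00 mm³
ΣAȲ = (2880.00)(6.00) + (2700.00)(87.00) + (3420.00)(171.00) = 837000.00 mm³
X̄ = 1080000.00 / 9000.00 = 120.00 mm
Ȳ = 837000.00 / 9000.00 = 93.00 mm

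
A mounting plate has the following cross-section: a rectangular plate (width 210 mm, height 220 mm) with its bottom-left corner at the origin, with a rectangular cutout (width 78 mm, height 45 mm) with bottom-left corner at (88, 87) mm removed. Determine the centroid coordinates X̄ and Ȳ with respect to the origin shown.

X̄ = 103.19 mm, Ȳ = 110.04 mm

plate: A = 210 × 220 = 46200.00, centroid at (105.00, 110.00).
hole: A = −(78 × 45) = -3510.00, centroid at (127.00, 109.50).
ΣA = 42690.00 mm², ΣAX̄ = 4405230.00 mm³, ΣAȲ = 4697655.00 mm³.
X̄ = 4405230.00/42690.00 = 103.19 mm; Ȳ = 4697655.00/42690.00 = 110.04 mm.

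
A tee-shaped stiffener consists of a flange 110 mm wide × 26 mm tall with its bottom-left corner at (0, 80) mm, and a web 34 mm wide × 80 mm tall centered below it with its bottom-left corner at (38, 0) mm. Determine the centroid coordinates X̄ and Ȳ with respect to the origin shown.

X̄ = 55.00 mm, Ȳ = 67.16 mm

web: A = 34 × 80 = 2720.00, centroid at (55.00, 40.00).
flange: A = 110 × 26 = 2860.00, centroid at (55.00, 93.00).
ΣA = 5580.00 mm²
ΣAX̄ = (2720.00)(55.00) + (2860.00)(55.00) = 306900.00 mm³
ΣAȲ = (2720.00)(40.00) + (2860.00)(93.00) = 374780.00 mm³
X̄ = 306900.00 / 5580.00 = 55.00 mm
Ȳ = 374780.00 / 5580.00 = 67.16 mm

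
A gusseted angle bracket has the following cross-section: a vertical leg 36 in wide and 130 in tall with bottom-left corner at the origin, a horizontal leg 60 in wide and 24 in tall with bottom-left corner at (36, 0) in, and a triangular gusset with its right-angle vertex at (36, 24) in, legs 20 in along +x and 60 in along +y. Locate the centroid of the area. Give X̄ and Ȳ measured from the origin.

X̄ = 30.49 in, Ȳ = 51.77 in

vertical leg: A = 36 × 130 = 4680.00, centroid at (18.00, 65.00).
horizontal leg: A = 60 × 24 = 1440.00, centroid at (66.00, 12.00).
gusset: A = ½·20·60 = 600.00, centroid at (42.67, 44.00).
ΣA = 6720.00 in²
ΣAX̄ = (4680.00)(18.00) + (1440.00)(66.00) + (600.00)(42.67) = 204880.00 in³
ΣAȲ = (4680.00)(65.00) + (1440.00)(12.00) + (600.00)(44.00) = 347880.00 in³
X̄ = 204880.00 / 6720.00 = 30.49 in
Ȳ = 347880.00 / 6720.00 = 51.77 in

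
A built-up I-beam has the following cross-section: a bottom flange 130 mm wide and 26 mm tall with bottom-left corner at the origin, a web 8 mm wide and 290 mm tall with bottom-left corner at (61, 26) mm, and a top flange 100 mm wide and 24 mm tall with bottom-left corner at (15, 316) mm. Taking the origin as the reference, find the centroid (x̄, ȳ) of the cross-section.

Part | A | x̄ᵢ | ȳᵢ | A·x̄ᵢ | A·ȳᵢ
bottom flange | 3380.00 | 65.00 | 13.00 | 219700.00 | 43940.00
web | 2320.00 | 65.00 | 171.00 | 150800.00 | 396720.00
top flange | 2400.00 | 65.00 | 328.00 | 156000.00 | 787200.00
Σ | 8100.00 |  |  | 526500.00 | 1227860.00
x̄ = 526500.00 / 8100.00 = 65.00 mm
ȳ = 1227860.00 / 8100.00 = 151.59 mm

x̄ = 65.00 mm, ȳ = 151.59 mm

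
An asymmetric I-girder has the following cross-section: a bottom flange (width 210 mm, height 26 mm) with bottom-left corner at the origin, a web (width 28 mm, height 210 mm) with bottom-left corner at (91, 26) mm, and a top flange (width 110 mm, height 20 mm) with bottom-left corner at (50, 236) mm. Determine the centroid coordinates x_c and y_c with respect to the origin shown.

bottom flange: A = 210 × 26 = 5460.00, centroid at (105.00, 13.00).
web: A = 28 × 210 = 5880.00, centroid at (105.00, 131.00).
top flange: A = 110 × 20 = 2200.00, centroid at (105.00, 246.00).
ΣA = 13540.00 mm²
ΣAx_c = (5460.00)(105.00) + (5880.00)(105.00) + (2200.00)(105.00) = 1421700.00 mm³
ΣAy_c = (5460.00)(13.00) + (5880.00)(131.00) + (2200.00)(246.00) = 1382460.00 mm³
x_c = 1421700.00 / 13540.00 = 105.00 mm
y_c = 1382460.00 / 13540.00 = 102.10 mm

x_c = 105.00 mm, y_c = 102.10 mm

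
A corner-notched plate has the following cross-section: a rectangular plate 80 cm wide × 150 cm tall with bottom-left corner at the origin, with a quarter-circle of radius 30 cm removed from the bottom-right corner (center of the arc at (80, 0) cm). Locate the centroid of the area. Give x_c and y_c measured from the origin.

x_c = 38.29 cm, y_c = 78.90 cm

plate: A = 80 × 150 = 12000.00, centroid at (40.00, 75.00).
removed quarter-circle: A = −¼π·30² = -706.86, centroid at (67.27, 12.73).
ΣA = 11293.14 cm², ΣAx_c = 432451.33 cm³, ΣAy_c = 891000.00 cm³.
x_c = 432451.33/11293.14 = 38.29 cm; y_c = 891000.00/11293.14 = 78.90 cm.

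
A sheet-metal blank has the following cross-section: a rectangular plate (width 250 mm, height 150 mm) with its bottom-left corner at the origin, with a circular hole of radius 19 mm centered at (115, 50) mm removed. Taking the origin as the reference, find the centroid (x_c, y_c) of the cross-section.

x_c = 125.31 mm, y_c = 75.78 mm

plate: A = 250 × 150 = 37500.00, centroid at (125.00, 75.00).
hole: A = −π·19² = -1134.11, centroid at (115.00, 50.00).
ΣA = 36365.89 mm²
ΣAx_c = (37500.00)(125.00) + (-1134.11)(115.00) = 4557076.78 mm³
ΣAy_c = (37500.00)(75.00) + (-1134.11)(50.00) = 2755794.25 mm³
x_c = 4557076.78 / 36365.89 = 125.31 mm
y_c = 2755794.25 / 36365.89 = 75.78 mm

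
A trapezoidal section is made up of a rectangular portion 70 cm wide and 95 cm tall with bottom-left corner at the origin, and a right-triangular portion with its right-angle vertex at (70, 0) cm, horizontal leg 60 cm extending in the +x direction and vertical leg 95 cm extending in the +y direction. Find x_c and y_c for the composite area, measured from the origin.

x_c = 51.50 cm, y_c = 42.75 cm

rectangular portion: A = 70 × 95 = 6650.00, centroid at (35.00, 47.50).
triangular portion: A = ½·60·95 = 2850.00, centroid at (90.00, 31.67).
ΣA = 9500.00 cm²
ΣAx_c = (6650.00)(35.00) + (2850.00)(90.00) = 489250.00 cm³
ΣAy_c = (6650.00)(47.50) + (2850.00)(31.67) = 406125.00 cm³
x_c = 489250.00 / 9500.00 = 51.50 cm
y_c = 406125.00 / 9500.00 = 42.75 cm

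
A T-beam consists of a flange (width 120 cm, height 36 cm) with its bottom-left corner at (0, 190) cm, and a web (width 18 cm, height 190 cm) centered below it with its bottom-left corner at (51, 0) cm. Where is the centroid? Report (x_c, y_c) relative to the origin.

x_c = 60.00 cm, y_c = 158.07 cm

Part | A | x̄ᵢ | ȳᵢ | A·x̄ᵢ | A·ȳᵢ
web | 3420.00 | 60.00 | 95.00 | 205200.00 | 324900.00
flange | 4320.00 | 60.00 | 208.00 | 259200.00 | 898560.00
Σ | 7740.00 |  |  | 464400.00 | 1223460.00
x_c = 464400.00 / 7740.00 = 60.00 cm
y_c = 1223460.00 / 7740.00 = 158.07 cm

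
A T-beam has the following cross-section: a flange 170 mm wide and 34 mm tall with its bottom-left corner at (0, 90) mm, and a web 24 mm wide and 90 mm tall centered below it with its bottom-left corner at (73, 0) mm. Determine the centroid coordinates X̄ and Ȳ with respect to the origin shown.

X̄ = 85.00 mm, Ȳ = 90.13 mm

web: A = 24 × 90 = 2160.00, centroid at (85.00, 45.00).
flange: A = 170 × 34 = 5780.00, centroid at (85.00, 107.00).
ΣA = 7940.00 mm², ΣAX̄ = 674900.00 mm³, ΣAȲ = 715660.00 mm³.
X̄ = 674900.00/7940.00 = 85.00 mm; Ȳ = 715660.00/7940.00 = 90.13 mm.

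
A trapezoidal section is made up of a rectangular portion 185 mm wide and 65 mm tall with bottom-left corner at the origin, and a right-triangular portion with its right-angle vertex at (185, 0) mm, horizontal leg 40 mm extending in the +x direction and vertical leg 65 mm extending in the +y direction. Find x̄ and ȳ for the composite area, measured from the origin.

x̄ = 102.83 mm, ȳ = 31.44 mm

rectangular portion: A = 185 × 65 = 12025.00, centroid at (92.50, 32.50).
triangular portion: A = ½·40·65 = 1300.00, centroid at (198.33, 21.67).
ΣA = 13325.00 mm²
ΣAx̄ = (12025.00)(92.50) + (1300.00)(198.33) = 1370145.83 mm³
ΣAȳ = (12025.00)(32.50) + (1300.00)(21.67) = 418979.17 mm³
x̄ = 1370145.83 / 13325.00 = 102.83 mm
ȳ = 418979.17 / 13325.00 = 31.44 mm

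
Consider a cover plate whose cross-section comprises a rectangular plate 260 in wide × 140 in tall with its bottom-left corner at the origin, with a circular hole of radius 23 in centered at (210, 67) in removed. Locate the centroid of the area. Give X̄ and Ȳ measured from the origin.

plate: A = 260 × 140 = 36400.00, centroid at (130.00, 70.00).
hole: A = −π·23² = -1661.90, centroid at (210.00, 67.00).
ΣA = 34738.10 in²
ΣAX̄ = (36400.00)(130.00) + (-1661.90)(210.00) = 4383000.47 in³
ΣAȲ = (36400.00)(70.00) + (-1661.90)(67.00) = 2436652.53 in³
X̄ = 4383000.47 / 34738.10 = 126.17 in
Ȳ = 2436652.53 / 34738.10 = 70.14 in

X̄ = 126.17 in, Ȳ = 70.14 in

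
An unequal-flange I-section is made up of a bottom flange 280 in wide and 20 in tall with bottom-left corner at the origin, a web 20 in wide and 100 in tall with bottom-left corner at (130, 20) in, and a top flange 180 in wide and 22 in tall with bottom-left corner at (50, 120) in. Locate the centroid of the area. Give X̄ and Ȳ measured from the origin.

bottom flange: A = 280 × 20 = 5600.00, centroid at (140.00, 10.00).
web: A = 20 × 100 = 2000.00, centroid at (140.00, 70.00).
top flange: A = 180 × 22 = 3960.00, centroid at (140.00, 131.00).
ΣA = 11560.00 in²
ΣAX̄ = (5600.00)(140.00) + (2000.00)(140.00) + (3960.00)(140.00) = 1618400.00 in³
ΣAȲ = (5600.00)(10.00) + (2000.00)(70.00) + (3960.00)(131.00) = 714760.00 in³
X̄ = 1618400.00 / 11560.00 = 140.00 in
Ȳ = 714760.00 / 11560.00 = 61.83 in

X̄ = 140.00 in, Ȳ = 61.83 in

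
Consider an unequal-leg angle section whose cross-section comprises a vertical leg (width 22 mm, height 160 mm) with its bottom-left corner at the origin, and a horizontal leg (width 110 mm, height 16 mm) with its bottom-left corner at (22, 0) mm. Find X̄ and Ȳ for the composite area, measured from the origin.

X̄ = 33.00 mm, Ȳ = 56.00 mm

vertical leg: A = 22 × 160 = 3520.00, centroid at (11.00, 80.00).
horizontal leg: A = 110 × 16 = 1760.00, centroid at (77.00, 8.00).
ΣA = 5280.00 mm², ΣAX̄ = 174240.00 mm³, ΣAȲ = 295680.00 mm³.
X̄ = 174240.00/5280.00 = 33.00 mm; Ȳ = 295680.00/5280.00 = 56.00 mm.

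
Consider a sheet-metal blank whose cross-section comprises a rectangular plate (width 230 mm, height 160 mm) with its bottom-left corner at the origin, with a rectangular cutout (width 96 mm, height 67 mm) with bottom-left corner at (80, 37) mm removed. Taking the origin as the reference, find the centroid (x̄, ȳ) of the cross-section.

x̄ = 112.25 mm, ȳ = 82.01 mm

Part | A | x̄ᵢ | ȳᵢ | A·x̄ᵢ | A·ȳᵢ
plate | 36800.00 | 115.00 | 80.00 | 4232000.00 | 2944000.00
hole | -6432.00 | 128.00 | 70.50 | -823296.00 | -453456.00
Σ | 30368.00 |  |  | 3408704.00 | 2490544.00
x̄ = 3408704.00 / 30368.00 = 112.25 mm
ȳ = 2490544.00 / 30368.00 = 82.01 mm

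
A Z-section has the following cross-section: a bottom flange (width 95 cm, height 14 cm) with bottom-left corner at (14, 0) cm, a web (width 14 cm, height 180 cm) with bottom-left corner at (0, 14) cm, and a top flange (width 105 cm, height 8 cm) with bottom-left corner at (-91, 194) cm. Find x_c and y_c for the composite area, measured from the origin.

bottom flange: A = 95 × 14 = 1330.00, centroid at (61.50, 7.00).
web: A = 14 × 180 = 2520.00, centroid at (7.00, 104.00).
top flange: A = 105 × 8 = 840.00, centroid at (-38.50, 198.00).
ΣA = 4690.00 cm²
ΣAx_c = (1330.00)(61.50) + (2520.00)(7.00) + (840.00)(-38.50) = 67095.00 cm³
ΣAy_c = (1330.00)(7.00) + (2520.00)(104.00) + (840.00)(198.00) = 437710.00 cm³
x_c = 67095.00 / 4690.00 = 14.31 cm
y_c = 437710.00 / 4690.00 = 93.33 cm

x_c = 14.31 cm, y_c = 93.33 cm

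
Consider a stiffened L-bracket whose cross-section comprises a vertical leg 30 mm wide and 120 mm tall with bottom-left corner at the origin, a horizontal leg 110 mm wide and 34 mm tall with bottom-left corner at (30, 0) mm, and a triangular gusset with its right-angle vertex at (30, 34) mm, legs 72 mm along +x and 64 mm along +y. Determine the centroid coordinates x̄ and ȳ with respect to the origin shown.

Part | A | x̄ᵢ | ȳᵢ | A·x̄ᵢ | A·ȳᵢ
vertical leg | 3600.00 | 15.00 | 60.00 | 54000.00 | 216000.00
horizontal leg | 3740.00 | 85.00 | 17.00 | 317900.00 | 63580.00
gusset | 2304.00 | 54.00 | 55.33 | 124416.00 | 127488.00
Σ | 9644.00 |  |  | 496316.00 | 407068.00
x̄ = 496316.00 / 9644.00 = 51.46 mm
ȳ = 407068.00 / 9644.00 = 42.21 mm

x̄ = 51.46 mm, ȳ = 42.21 mm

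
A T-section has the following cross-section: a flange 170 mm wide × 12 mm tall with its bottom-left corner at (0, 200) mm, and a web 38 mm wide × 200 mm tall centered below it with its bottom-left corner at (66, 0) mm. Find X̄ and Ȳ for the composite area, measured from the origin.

X̄ = 85.00 mm, Ȳ = 122.43 mm

web: A = 38 × 200 = 7600.00, centroid at (85.00, 100.00).
flange: A = 170 × 12 = 2040.00, centroid at (85.00, 206.00).
ΣA = 9640.00 mm², ΣAX̄ = 819400.00 mm³, ΣAȲ = 1180240.00 mm³.
X̄ = 819400.00/9640.00 = 85.00 mm; Ȳ = 1180240.00/9640.00 = 122.43 mm.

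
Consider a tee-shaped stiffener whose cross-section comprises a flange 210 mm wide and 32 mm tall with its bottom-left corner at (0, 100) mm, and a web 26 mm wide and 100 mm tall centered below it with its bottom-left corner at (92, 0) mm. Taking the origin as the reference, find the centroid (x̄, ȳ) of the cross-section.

x̄ = 105.00 mm, ȳ = 97.59 mm

web: A = 26 × 100 = 2600.00, centroid at (105.00, 50.00).
flange: A = 210 × 32 = 6720.00, centroid at (105.00, 116.00).
ΣA = 9320.00 mm²
ΣAx̄ = (2600.00)(105.00) + (6720.00)(105.00) = 978600.00 mm³
ΣAȳ = (2600.00)(50.00) + (6720.00)(116.00) = 909520.00 mm³
x̄ = 978600.00 / 9320.00 = 105.00 mm
ȳ = 909520.00 / 9320.00 = 97.59 mm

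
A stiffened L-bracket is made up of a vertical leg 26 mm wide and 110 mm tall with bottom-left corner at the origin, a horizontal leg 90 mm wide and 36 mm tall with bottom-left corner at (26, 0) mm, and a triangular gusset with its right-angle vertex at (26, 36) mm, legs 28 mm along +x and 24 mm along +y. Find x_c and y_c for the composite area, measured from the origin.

x_c = 43.36 mm, y_c = 35.80 mm

Part | A | x̄ᵢ | ȳᵢ | A·x̄ᵢ | A·ȳᵢ
vertical leg | 2860.00 | 13.00 | 55.00 | 37180.00 | 157300.00
horizontal leg | 3240.00 | 71.00 | 18.00 | 230040.00 | 58320.00
gusset | 336.00 | 35.33 | 44.00 | 11872.00 | 14784.00
Σ | 6436.00 |  |  | 279092.00 | 230404.00
x_c = 279092.00 / 6436.00 = 43.36 mm
y_c = 230404.00 / 6436.00 = 35.80 mm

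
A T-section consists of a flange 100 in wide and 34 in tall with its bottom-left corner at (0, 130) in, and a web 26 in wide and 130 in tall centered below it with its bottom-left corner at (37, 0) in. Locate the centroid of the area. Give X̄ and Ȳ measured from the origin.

web: A = 26 × 130 = 3380.00, centroid at (50.00, 65.00).
flange: A = 100 × 34 = 3400.00, centroid at (50.00, 147.00).
ΣA = 6780.00 in²
ΣAX̄ = (3380.00)(50.00) + (3400.00)(50.00) = 339000.00 in³
ΣAȲ = (3380.00)(65.00) + (3400.00)(147.00) = 719500.00 in³
X̄ = 339000.00 / 6780.00 = 50.00 in
Ȳ = 719500.00 / 6780.00 = 106.12 in

X̄ = 50.00 in, Ȳ = 106.12 in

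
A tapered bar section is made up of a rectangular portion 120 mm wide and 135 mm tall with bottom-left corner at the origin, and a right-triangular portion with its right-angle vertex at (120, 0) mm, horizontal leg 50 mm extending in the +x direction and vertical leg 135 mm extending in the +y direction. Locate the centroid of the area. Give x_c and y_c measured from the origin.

x_c = 73.22 mm, y_c = 63.62 mm

Part | A | x̄ᵢ | ȳᵢ | A·x̄ᵢ | A·ȳᵢ
rectangular portion | 16200.00 | 60.00 | 67.50 | 972000.00 | 1093500.00
triangular portion | 3375.00 | 136.67 | 45.00 | 461250.00 | 151875.00
Σ | 19575.00 |  |  | 1433250.00 | 1245375.00
x_c = 1433250.00 / 19575.00 = 73.22 mm
y_c = 1245375.00 / 19575.00 = 63.62 mm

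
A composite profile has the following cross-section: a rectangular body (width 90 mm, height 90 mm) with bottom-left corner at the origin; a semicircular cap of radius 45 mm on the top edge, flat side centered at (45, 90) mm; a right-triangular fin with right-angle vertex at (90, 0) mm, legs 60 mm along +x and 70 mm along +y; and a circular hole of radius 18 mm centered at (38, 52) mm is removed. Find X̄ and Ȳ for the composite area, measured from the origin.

X̄ = 56.62 mm, Ȳ = 57.24 mm

rectangular body: A = 90 × 90 = 8100.00, centroid at (45.00, 45.00).
semicircular top: A = ½π·45² = 3180.86, centroid at (45.00, 109.10).
triangular fin: A = ½·60·70 = 2100.00, centroid at (110.00, 23.33).
hole: A = −π·18² = -1017.88, centroid at (38.00, 52.00).
ΣA = 12362.99 mm²
ΣAX̄ = (8100.00)(45.00) + (3180.86)(45.00) + (2100.00)(110.00) + (-1017.88)(38.00) = 699959.53 mm³
ΣAȲ = (8100.00)(45.00) + (3180.86)(109.10) + (2100.00)(23.33) + (-1017.88)(52.00) = 707598.08 mm³
X̄ = 699959.53 / 12362.99 = 56.62 mm
Ȳ = 707598.08 / 12362.99 = 57.24 mm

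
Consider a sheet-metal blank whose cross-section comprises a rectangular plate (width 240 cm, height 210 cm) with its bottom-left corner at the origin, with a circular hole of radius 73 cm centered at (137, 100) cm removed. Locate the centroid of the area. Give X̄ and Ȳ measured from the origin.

Part | A | x̄ᵢ | ȳᵢ | A·x̄ᵢ | A·ȳᵢ
plate | 50400.00 | 120.00 | 105.00 | 6048000.00 | 5292000.00
hole | -16741.55 | 137.00 | 100.00 | -2293591.97 | -1674154.73
Σ | 33658.45 |  |  | 3754408.03 | 3617845.27
X̄ = 3754408.03 / 33658.45 = 111.54 cm
Ȳ = 3617845.27 / 33658.45 = 107.49 cm

X̄ = 111.54 cm, Ȳ = 107.49 cm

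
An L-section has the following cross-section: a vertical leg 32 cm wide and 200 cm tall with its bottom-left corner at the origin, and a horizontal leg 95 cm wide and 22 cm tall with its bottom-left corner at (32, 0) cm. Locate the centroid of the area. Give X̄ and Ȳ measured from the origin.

vertical leg: A = 32 × 200 = 6400.00, centroid at (16.00, 100.00).
horizontal leg: A = 95 × 22 = 2090.00, centroid at (79.50, 11.00).
ΣA = 8490.00 cm²
ΣAX̄ = (6400.00)(16.00) + (2090.00)(79.50) = 268555.00 cm³
ΣAȲ = (6400.00)(100.00) + (2090.00)(11.00) = 662990.00 cm³
X̄ = 268555.00 / 8490.00 = 31.63 cm
Ȳ = 662990.00 / 8490.00 = 78.09 cm

X̄ = 31.63 cm, Ȳ = 78.09 cm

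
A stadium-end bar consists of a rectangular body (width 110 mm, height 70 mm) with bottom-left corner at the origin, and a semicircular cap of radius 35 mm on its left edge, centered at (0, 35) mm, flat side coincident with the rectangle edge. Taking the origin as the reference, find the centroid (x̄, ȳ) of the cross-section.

x̄ = 41.03 mm, ȳ = 35.00 mm

rectangular body: A = 110 × 70 = 7700.00, centroid at (55.00, 35.00).
semicircular end: A = ½π·35² = 1924.23, centroid at (-14.85, 35.00).
ΣA = 9624.23 mm²
ΣAx̄ = (7700.00)(55.00) + (1924.23)(-14.85) = 394916.67 mm³
ΣAȳ = (7700.00)(35.00) + (1924.23)(35.00) = 336847.89 mm³
x̄ = 394916.67 / 9624.23 = 41.03 mm
ȳ = 336847.89 / 9624.23 = 35.00 mm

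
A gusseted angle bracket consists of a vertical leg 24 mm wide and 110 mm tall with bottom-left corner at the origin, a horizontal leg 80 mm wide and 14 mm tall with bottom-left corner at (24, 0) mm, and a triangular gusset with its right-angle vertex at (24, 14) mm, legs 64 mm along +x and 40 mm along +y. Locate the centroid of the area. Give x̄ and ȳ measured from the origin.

Part | A | x̄ᵢ | ȳᵢ | A·x̄ᵢ | A·ȳᵢ
vertical leg | 2640.00 | 12.00 | 55.00 | 31680.00 | 145200.00
horizontal leg | 1120.00 | 64.00 | 7.00 | 71680.00 | 7840.00
gusset | 1280.00 | 45.33 | 27.33 | 58026.67 | 34986.67
Σ | 5040.00 |  |  | 161386.67 | 188026.67
x̄ = 161386.67 / 5040.00 = 32.02 mm
ȳ = 188026.67 / 5040.00 = 37.31 mm

x̄ = 32.02 mm, ȳ = 37.31 mm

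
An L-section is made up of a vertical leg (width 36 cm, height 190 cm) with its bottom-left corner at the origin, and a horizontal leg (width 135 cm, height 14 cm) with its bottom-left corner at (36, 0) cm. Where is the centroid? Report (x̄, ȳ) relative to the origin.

vertical leg: A = 36 × 190 = 6840.00, centroid at (18.00, 95.00).
horizontal leg: A = 135 × 14 = 1890.00, centroid at (103.50, 7.00).
ΣA = 8730.00 cm²
ΣAx̄ = (6840.00)(18.00) + (1890.00)(103.50) = 318735.00 cm³
ΣAȳ = (6840.00)(95.00) + (1890.00)(7.00) = 663030.00 cm³
x̄ = 318735.00 / 8730.00 = 36.51 cm
ȳ = 663030.00 / 8730.00 = 75.95 cm

x̄ = 36.51 cm, ȳ = 75.95 cm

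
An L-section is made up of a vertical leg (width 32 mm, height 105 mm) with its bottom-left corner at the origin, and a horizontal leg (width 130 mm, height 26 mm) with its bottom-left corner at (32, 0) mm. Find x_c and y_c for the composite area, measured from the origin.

x_c = 56.62 mm, y_c = 32.69 mm

vertical leg: A = 32 × 105 = 3360.00, centroid at (16.00, 52.50).
horizontal leg: A = 130 × 26 = 3380.00, centroid at (97.00, 13.00).
ΣA = 6740.00 mm², ΣAx_c = 381620.00 mm³, ΣAy_c = 220340.00 mm³.
x_c = 381620.00/6740.00 = 56.62 mm; y_c = 220340.00/6740.00 = 32.69 mm.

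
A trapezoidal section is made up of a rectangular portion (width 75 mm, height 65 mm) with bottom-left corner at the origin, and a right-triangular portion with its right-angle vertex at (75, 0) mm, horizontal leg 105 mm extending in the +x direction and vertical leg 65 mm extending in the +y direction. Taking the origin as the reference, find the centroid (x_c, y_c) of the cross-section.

rectangular portion: A = 75 × 65 = 4875.00, centroid at (37.50, 32.50).
triangular portion: A = ½·105·65 = 3412.50, centroid at (110.00, 21.67).
ΣA = 8287.50 mm²
ΣAx_c = (4875.00)(37.50) + (3412.50)(110.00) = 558187.50 mm³
ΣAy_c = (4875.00)(32.50) + (3412.50)(21.67) = 232375.00 mm³
x_c = 558187.50 / 8287.50 = 67.35 mm
y_c = 232375.00 / 8287.50 = 28.04 mm

x_c = 67.35 mm, y_c = 28.04 mm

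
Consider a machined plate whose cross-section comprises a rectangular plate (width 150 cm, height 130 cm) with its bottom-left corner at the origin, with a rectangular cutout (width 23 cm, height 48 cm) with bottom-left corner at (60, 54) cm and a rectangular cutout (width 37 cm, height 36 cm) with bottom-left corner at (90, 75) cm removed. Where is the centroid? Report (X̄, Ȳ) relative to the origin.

X̄ = 72.61 cm, Ȳ = 61.97 cm

plate: A = 150 × 130 = 19500.00, centroid at (75.00, 65.00).
hole 1: A = −(23 × 48) = -1104.00, centroid at (71.50, 78.00).
hole 2: A = −(37 × 36) = -1332.00, centroid at (108.50, 93.00).
ΣA = 17064.00 cm², ΣAX̄ = 1239042.00 cm³, ΣAȲ = 1057512.00 cm³.
X̄ = 1239042.00/17064.00 = 72.61 cm; Ȳ = 1057512.00/17064.00 = 61.97 cm.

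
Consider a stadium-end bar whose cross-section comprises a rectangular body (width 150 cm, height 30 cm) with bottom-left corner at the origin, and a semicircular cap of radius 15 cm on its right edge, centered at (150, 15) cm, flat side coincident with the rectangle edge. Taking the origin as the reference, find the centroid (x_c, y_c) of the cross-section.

x_c = 80.93 cm, y_c = 15.00 cm

Part | A | x̄ᵢ | ȳᵢ | A·x̄ᵢ | A·ȳᵢ
rectangular body | 4500.00 | 75.00 | 15.00 | 337500.00 | 67500.00
semicircular end | 353.43 | 156.37 | 15.00 | 55264.38 | 5301.44
Σ | 4853.43 |  |  | 392764.38 | 72801.44
x_c = 392764.38 / 4853.43 = 80.93 cm
y_c = 72801.44 / 4853.43 = 15.00 cm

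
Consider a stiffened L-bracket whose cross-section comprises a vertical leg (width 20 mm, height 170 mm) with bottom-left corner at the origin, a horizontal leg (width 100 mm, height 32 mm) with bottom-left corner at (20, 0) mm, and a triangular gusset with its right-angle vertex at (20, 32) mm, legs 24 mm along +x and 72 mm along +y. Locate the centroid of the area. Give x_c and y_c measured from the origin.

x_c = 37.81 mm, y_c = 52.06 mm

Part | A | x̄ᵢ | ȳᵢ | A·x̄ᵢ | A·ȳᵢ
vertical leg | 3400.00 | 10.00 | 85.00 | 34000.00 | 289000.00
horizontal leg | 3200.00 | 70.00 | 16.00 | 224000.00 | 51200.00
gusset | 864.00 | 28.00 | 56.00 | 24192.00 | 48384.00
Σ | 7464.00 |  |  | 282192.00 | 388584.00
x_c = 282192.00 / 7464.00 = 37.81 mm
y_c = 388584.00 / 7464.00 = 52.06 mm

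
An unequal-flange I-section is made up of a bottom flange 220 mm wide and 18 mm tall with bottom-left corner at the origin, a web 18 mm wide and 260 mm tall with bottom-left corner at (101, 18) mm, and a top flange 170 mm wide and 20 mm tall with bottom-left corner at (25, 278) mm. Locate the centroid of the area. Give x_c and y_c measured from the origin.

x_c = 110.00 mm, y_c = 141.82 mm

Part | A | x̄ᵢ | ȳᵢ | A·x̄ᵢ | A·ȳᵢ
bottom flange | 3960.00 | 110.00 | 9.00 | 435600.00 | 35640.00
web | 4680.00 | 110.00 | 148.00 | 514800.00 | 692640.00
top flange | 3400.00 | 110.00 | 288.00 | 374000.00 | 979200.00
Σ | 12040.00 |  |  | 1324400.00 | 1707480.00
x_c = 1324400.00 / 12040.00 = 110.00 mm
y_c = 1707480.00 / 12040.00 = 141.82 mm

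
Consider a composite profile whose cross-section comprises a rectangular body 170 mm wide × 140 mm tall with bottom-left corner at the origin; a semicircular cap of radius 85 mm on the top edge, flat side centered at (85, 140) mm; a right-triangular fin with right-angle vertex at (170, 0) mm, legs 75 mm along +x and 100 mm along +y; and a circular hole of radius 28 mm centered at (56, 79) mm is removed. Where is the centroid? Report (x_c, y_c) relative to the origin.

rectangular body: A = 170 × 140 = 23800.00, centroid at (85.00, 70.00).
semicircular top: A = ½π·85² = 11349.00, centroid at (85.00, 176.08).
triangular fin: A = ½·75·100 = 3750.00, centroid at (195.00, 33.33).
hole: A = −π·28² = -2463.01, centroid at (56.00, 79.00).
ΣA = 36435.99 mm²
ΣAx_c = (23800.00)(85.00) + (11349.00)(85.00) + (3750.00)(195.00) + (-2463.01)(56.00) = 3580986.81 mm³
ΣAy_c = (23800.00)(70.00) + (11349.00)(176.08) + (3750.00)(33.33) + (-2463.01)(79.00) = 3594699.47 mm³
x_c = 3580986.81 / 36435.99 = 98.28 mm
y_c = 3594699.47 / 36435.99 = 98.66 mm

x_c = 98.28 mm, y_c = 98.66 mm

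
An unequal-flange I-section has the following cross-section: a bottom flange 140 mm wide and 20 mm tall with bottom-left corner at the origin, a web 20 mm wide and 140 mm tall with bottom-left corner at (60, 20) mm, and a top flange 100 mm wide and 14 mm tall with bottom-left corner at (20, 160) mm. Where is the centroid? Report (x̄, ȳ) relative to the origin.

bottom flange: A = 140 × 20 = 2800.00, centroid at (70.00, 10.00).
web: A = 20 × 140 = 2800.00, centroid at (70.00, 90.00).
top flange: A = 100 × 14 = 1400.00, centroid at (70.00, 167.00).
ΣA = 7000.00 mm²
ΣAx̄ = (2800.00)(70.00) + (2800.00)(70.00) + (1400.00)(70.00) = 490000.00 mm³
ΣAȳ = (2800.00)(10.00) + (2800.00)(90.00) + (1400.00)(167.00) = 513800.00 mm³
x̄ = 490000.00 / 7000.00 = 70.00 mm
ȳ = 513800.00 / 7000.00 = 73.40 mm

x̄ = 70.00 mm, ȳ = 73.40 mm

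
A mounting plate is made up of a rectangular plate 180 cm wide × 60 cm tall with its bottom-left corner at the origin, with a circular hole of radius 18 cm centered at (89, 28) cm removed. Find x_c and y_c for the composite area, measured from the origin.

plate: A = 180 × 60 = 10800.00, centroid at (90.00, 30.00).
hole: A = −π·18² = -1017.88, centroid at (89.00, 28.00).
ΣA = 9782.12 cm²
ΣAx_c = (10800.00)(90.00) + (-1017.88)(89.00) = 881409.03 cm³
ΣAy_c = (10800.00)(30.00) + (-1017.88)(28.00) = 295499.47 cm³
x_c = 881409.03 / 9782.12 = 90.10 cm
y_c = 295499.47 / 9782.12 = 30.21 cm

x_c = 90.10 cm, y_c = 30.21 cm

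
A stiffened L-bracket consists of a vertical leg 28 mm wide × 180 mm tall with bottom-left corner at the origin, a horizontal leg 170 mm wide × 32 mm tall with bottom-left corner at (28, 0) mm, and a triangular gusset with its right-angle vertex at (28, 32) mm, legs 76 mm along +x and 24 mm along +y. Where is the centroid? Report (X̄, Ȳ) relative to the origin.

Part | A | x̄ᵢ | ȳᵢ | A·x̄ᵢ | A·ȳᵢ
vertical leg | 5040.00 | 14.00 | 90.00 | 70560.00 | 453600.00
horizontal leg | 5440.00 | 113.00 | 16.00 | 614720.00 | 87040.00
gusset | 912.00 | 53.33 | 40.00 | 48640.00 | 36480.00
Σ | 11392.00 |  |  | 733920.00 | 577120.00
X̄ = 733920.00 / 11392.00 = 64.42 mm
Ȳ = 577120.00 / 11392.00 = 50.66 mm

X̄ = 64.42 mm, Ȳ = 50.66 mm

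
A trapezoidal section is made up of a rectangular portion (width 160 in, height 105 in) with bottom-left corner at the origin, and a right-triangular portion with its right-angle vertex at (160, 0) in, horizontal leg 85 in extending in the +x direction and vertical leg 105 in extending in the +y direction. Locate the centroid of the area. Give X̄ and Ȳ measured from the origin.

rectangular portion: A = 160 × 105 = 16800.00, centroid at (80.00, 52.50).
triangular portion: A = ½·85·105 = 4462.50, centroid at (188.33, 35.00).
ΣA = 21262.50 in², ΣAX̄ = 2184437.50 in³, ΣAȲ = 1038187.50 in³.
X̄ = 2184437.50/21262.50 = 102.74 in; Ȳ = 1038187.50/21262.50 = 48.83 in.

X̄ = 102.74 in, Ȳ = 48.83 in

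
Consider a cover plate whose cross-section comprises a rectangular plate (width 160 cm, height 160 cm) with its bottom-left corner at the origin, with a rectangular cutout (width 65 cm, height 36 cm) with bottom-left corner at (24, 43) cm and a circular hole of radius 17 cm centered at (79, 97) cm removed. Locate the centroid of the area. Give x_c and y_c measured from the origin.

plate: A = 160 × 160 = 25600.00, centroid at (80.00, 80.00).
hole 1: A = −(65 × 36) = -2340.00, centroid at (56.50, 61.00).
hole 2: A = −π·17² = -907.92, centroid at (79.00, 97.00).
ΣA = 22352.08 cm²
ΣAx_c = (25600.00)(80.00) + (-2340.00)(56.50) + (-907.92)(79.00) = 1844064.30 cm³
ΣAy_c = (25600.00)(80.00) + (-2340.00)(61.00) + (-907.92)(97.00) = 1817191.73 cm³
x_c = 1844064.30 / 22352.08 = 82.50 cm
y_c = 1817191.73 / 22352.08 = 81.30 cm

x_c = 82.50 cm, y_c = 81.30 cm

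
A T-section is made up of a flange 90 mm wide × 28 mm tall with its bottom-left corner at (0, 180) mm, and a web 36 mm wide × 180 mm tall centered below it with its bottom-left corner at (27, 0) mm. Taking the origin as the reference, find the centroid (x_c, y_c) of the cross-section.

x_c = 45.00 mm, y_c = 119.12 mm

Part | A | x̄ᵢ | ȳᵢ | A·x̄ᵢ | A·ȳᵢ
web | 6480.00 | 45.00 | 90.00 | 291600.00 | 583200.00
flange | 2520.00 | 45.00 | 194.00 | 113400.00 | 488880.00
Σ | 9000.00 |  |  | 405000.00 | 1072080.00
x_c = 405000.00 / 9000.00 = 45.00 mm
y_c = 1072080.00 / 9000.00 = 119.12 mm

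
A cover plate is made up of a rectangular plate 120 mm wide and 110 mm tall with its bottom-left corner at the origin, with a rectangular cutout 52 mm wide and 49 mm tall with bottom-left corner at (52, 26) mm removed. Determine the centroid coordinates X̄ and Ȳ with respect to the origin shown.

Part | A | x̄ᵢ | ȳᵢ | A·x̄ᵢ | A·ȳᵢ
plate | 13200.00 | 60.00 | 55.00 | 792000.00 | 726000.00
hole | -2548.00 | 78.00 | 50.50 | -198744.00 | -128674.00
Σ | 10652.00 |  |  | 593256.00 | 597326.00
X̄ = 593256.00 / 10652.00 = 55.69 mm
Ȳ = 597326.00 / 10652.00 = 56.08 mm

X̄ = 55.69 mm, Ȳ = 56.08 mm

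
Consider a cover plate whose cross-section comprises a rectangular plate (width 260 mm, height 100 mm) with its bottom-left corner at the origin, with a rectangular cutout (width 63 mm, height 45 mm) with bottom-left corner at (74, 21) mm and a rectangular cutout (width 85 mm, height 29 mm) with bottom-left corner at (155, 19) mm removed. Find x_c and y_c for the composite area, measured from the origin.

plate: A = 260 × 100 = 26000.00, centroid at (130.00, 50.00).
hole 1: A = −(63 × 45) = -2835.00, centroid at (105.50, 43.50).
hole 2: A = −(85 × 29) = -2465.00, centroid at (197.50, 33.50).
ΣA = 20700.00 mm², ΣAx_c = 2594070.00 mm³, ΣAy_c = 1094100.00 mm³.
x_c = 2594070.00/20700.00 = 125.32 mm; y_c = 1094100.00/20700.00 = 52.86 mm.

x_c = 125.32 mm, y_c = 52.86 mm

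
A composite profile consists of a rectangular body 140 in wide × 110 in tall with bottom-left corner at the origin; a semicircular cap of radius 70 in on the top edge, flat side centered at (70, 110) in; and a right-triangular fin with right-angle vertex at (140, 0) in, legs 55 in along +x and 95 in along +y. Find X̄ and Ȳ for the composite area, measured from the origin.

X̄ = 78.98 in, Ȳ = 77.99 in

Part | A | x̄ᵢ | ȳᵢ | A·x̄ᵢ | A·ȳᵢ
rectangular body | 15400.00 | 70.00 | 55.00 | 1078000.00 | 847000.00
semicircular top | 7696.90 | 70.00 | 139.71 | 538783.14 | 1075325.89
triangular fin | 2612.50 | 158.33 | 31.67 | 413645.83 | 82729.17
Σ | 25709.40 |  |  | 2030428.97 | 2005055.05
X̄ = 2030428.97 / 25709.40 = 78.98 in
Ȳ = 2005055.05 / 25709.40 = 77.99 in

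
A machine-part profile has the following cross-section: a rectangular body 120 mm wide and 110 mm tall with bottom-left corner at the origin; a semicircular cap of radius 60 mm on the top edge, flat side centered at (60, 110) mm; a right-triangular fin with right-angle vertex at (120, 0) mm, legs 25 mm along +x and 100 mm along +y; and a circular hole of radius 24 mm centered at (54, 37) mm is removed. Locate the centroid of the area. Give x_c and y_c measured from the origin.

rectangular body: A = 120 × 110 = 13200.00, centroid at (60.00, 55.00).
semicircular top: A = ½π·60² = 5654.87, centroid at (60.00, 135.46).
triangular fin: A = ½·25·100 = 1250.00, centroid at (128.33, 33.33).
hole: A = −π·24² = -1809.56, centroid at (54.00, 37.00).
ΣA = 18295.31 mm², ΣAx_c = 1193992.58 mm³, ΣAy_c = 1466748.39 mm³.
x_c = 1193992.58/18295.31 = 65.26 mm; y_c = 1466748.39/18295.31 = 80.17 mm.

x_c = 65.26 mm, y_c = 80.17 mm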